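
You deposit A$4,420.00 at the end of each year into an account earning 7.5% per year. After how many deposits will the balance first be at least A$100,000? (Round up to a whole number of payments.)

14 payments

Periodic rate r = 0.075 per year.
Ordinary annuity FV: 100,000 = 4,420 × [((1+r)^n − 1)/r].
(1+r)^n = 1 + 100,000 × r / 4,420, so n = ln(1 + 100,000·r/4,420) / ln(1+r) = 13.72.
Round up to a whole number of payments: n = 14.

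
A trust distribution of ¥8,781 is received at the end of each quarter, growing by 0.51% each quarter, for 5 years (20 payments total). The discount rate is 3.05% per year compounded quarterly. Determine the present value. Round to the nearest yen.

Periodic rate r = 0.0305/4 per quarter; n is counted in quarters.
Growing ordinary annuity: PV = PMT₁ × [1 − ((1+g)/(1+r))^n] / (r − g) = 8,781 × [1 − ((1+0.0051)/(1+r))^20] / (r − 0.0051) = ¥170,204.

¥170,204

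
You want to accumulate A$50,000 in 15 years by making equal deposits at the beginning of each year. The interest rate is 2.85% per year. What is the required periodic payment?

Level annuity due; solve FV = PMT × [((1+r)^n − 1)/r] × (1+r) for PMT.
Periodic rate r = 0.0285 per year.
With n = 15: PMT = 50,000 / ([((1+r)^n − 1)/r] × (1+r)) = A$2,642.70

A$2,642.70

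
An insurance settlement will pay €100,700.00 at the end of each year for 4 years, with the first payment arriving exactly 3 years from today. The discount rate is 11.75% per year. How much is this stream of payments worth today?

Ordinary annuity of 4 payments, first payment at period 3.
Periodic rate r = 0.1175 per year.
The ordinary-annuity PV formula values the stream one period before the first payment (period 2); discount that back 2 periods:
PV₀ = 100,700 × [1 − (1+r)^−4] / r × (1+r)^−2 = €246,217.97

€246,217.97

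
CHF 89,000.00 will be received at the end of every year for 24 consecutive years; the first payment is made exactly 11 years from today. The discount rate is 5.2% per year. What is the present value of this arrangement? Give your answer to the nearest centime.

CHF 725,542.53

Ordinary annuity of 24 payments, first payment at period 11.
Periodic rate r = 0.052 per year.
The ordinary-annuity PV formula values the stream one period before the first payment (period 10); discount that back 10 periods:
PV₀ = 89,000 × [1 − (1+r)^−24] / r × (1+r)^−10 = CHF 725,542.53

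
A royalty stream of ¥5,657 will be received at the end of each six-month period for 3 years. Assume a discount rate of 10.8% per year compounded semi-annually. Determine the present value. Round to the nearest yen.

¥28,350

This is an ordinary annuity: 6 payments of ¥5,657 at the end of each six-month period.
Periodic rate r = 0.108/2 per half-year; n is counted in half-years.
PV = PMT × [(1 − (1+r)^−n)/r] = 5,657 × [1 − (1+r)^−6] / r = ¥28,350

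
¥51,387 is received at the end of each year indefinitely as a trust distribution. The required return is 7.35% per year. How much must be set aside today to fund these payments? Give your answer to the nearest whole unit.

¥699,143

Periodic rate r = 0.0735 per year.
Level perpetuity: PV = PMT / r = 51,387 / (0.0735) = ¥699,143.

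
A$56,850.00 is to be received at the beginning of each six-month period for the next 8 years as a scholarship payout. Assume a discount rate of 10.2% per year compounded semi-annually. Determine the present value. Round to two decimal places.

This is an annuity due: 16 payments of A$56,850.00 at the beginning of each six-month period.
Periodic rate r = 0.102/2 per half-year; n is counted in half-years.
PV = PMT × [(1 − (1+r)^−n)/r] × (1+r) = 56,850 × [1 − (1+r)^−16] / r × (1+r) = A$642,965.14

A$642,965.14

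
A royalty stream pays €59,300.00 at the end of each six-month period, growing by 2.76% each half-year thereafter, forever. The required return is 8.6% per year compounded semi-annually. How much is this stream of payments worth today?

€3,850,649.35

Periodic rate r = 0.086/2 per half-year.
Growing perpetuity (Gordon): PV = PMT₁ / (r − g) = 59,300 / (r − 0.0276) = €3,850,649.35.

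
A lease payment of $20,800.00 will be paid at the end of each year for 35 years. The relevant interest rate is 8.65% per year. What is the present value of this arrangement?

$227,279.66

This is an ordinary annuity: 35 payments of $20,800.00 at the end of each year.
Periodic rate r = 0.0865 per year.
PV = PMT × [(1 − (1+r)^−n)/r] = 20,800 × [1 − (1+r)^−35] / r = $227,279.66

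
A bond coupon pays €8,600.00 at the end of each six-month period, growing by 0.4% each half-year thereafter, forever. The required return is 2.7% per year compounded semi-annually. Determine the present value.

Periodic rate r = 0.027/2 per half-year.
Growing perpetuity (Gordon): PV = PMT₁ / (r − g) = 8,600 / (r − 0.004) = €905,263.16.

€905,263.16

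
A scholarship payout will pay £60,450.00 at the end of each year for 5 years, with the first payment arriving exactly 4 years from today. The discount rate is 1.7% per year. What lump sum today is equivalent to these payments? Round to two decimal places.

Ordinary annuity of 5 payments, first payment at period 4.
Periodic rate r = 0.017 per year.
The ordinary-annuity PV formula values the stream one period before the first payment (period 3); discount that back 3 periods:
PV₀ = 60,450 × [1 − (1+r)^−5] / r × (1+r)^−3 = £273,252.41

£273,252.41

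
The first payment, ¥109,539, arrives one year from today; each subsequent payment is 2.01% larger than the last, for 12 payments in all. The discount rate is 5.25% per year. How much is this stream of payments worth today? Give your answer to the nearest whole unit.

¥1,057,714

Periodic rate r = 0.0525 per year.
Growing ordinary annuity: PV = PMT₁ × [1 − ((1+g)/(1+r))^n] / (r − g) = 109,539 × [1 − ((1+0.0201)/(1+r))^12] / (r − 0.0201) = ¥1,057,714.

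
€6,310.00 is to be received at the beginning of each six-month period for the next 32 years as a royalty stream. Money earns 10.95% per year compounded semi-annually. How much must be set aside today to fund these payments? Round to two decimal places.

€117,550.40

This is an annuity due: 64 payments of €6,310.00 at the beginning of each six-month period.
Periodic rate r = 0.1095/2 per half-year; n is counted in half-years.
PV = PMT × [(1 − (1+r)^−n)/r] × (1+r) = 6,310 × [1 − (1+r)^−64] / r × (1+r) = €117,550.40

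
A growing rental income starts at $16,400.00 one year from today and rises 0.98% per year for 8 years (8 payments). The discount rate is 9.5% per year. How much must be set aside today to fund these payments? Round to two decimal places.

Periodic rate r = 0.095 per year.
Growing ordinary annuity: PV = PMT₁ × [1 − ((1+g)/(1+r))^n] / (r − g) = 16,400 × [1 − ((1+0.0098)/(1+r))^8] / (r − 0.0098) = $91,801.07.

$91,801.07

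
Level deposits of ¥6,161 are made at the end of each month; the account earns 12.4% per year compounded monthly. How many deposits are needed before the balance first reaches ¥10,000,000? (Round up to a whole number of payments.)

280 payments

Periodic rate r = 0.124/12 per month; n is counted in months.
Ordinary annuity FV: 10,000,000 = 6,161 × [((1+r)^n − 1)/r].
(1+r)^n = 1 + 10,000,000 × r / 6,161, so n = ln(1 + 10,000,000·r/6,161) / ln(1+r) = 279.92.
Round up to a whole number of payments: n = 280.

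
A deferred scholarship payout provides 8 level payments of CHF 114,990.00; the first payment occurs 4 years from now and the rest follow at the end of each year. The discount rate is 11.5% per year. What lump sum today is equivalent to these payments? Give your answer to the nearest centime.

CHF 419,383.50

Ordinary annuity of 8 payments, first payment at period 4.
Periodic rate r = 0.115 per year.
The ordinary-annuity PV formula values the stream one period before the first payment (period 3); discount that back 3 periods:
PV₀ = 114,990 × [1 − (1+r)^−8] / r × (1+r)^−3 = CHF 419,383.50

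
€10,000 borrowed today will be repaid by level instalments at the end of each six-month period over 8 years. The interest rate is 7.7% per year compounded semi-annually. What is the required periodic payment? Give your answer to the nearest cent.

€848.73

Level ordinary annuity; solve PV = PMT × [(1 − (1+r)^−n)/r] for PMT.
Periodic rate r = 0.077/2 per half-year; n is counted in half-years.
With n = 16: PMT = 10,000 / ([(1 − (1+r)^−n)/r]) = €848.73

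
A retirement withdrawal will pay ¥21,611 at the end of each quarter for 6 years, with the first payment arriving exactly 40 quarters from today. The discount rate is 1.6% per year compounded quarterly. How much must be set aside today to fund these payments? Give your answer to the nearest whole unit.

Ordinary annuity of 24 payments, first payment at period 40.
Periodic rate r = 0.016/4 per quarter; n is counted in quarters.
The ordinary-annuity PV formula values the stream one period before the first payment (period 39); discount that back 39 periods:
PV₀ = 21,611 × [1 − (1+r)^−24] / r × (1+r)^−39 = ¥422,441

¥422,441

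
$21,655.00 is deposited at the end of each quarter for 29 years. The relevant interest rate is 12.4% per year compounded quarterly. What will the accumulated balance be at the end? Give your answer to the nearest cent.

$23,411,699.03

This is an ordinary annuity: 116 deposits of $21,655.00 at the end of each quarter.
Periodic rate r = 0.124/4 per quarter; n is counted in quarters.
FV = PMT × [((1+r)^n − 1)/r] = 21,655 × [(1+r)^116 − 1] / r = $23,411,699.03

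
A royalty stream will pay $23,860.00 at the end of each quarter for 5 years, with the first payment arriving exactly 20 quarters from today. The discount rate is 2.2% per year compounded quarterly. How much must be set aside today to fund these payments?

$406,112.56

Ordinary annuity of 20 payments, first payment at period 20.
Periodic rate r = 0.022/4 per quarter; n is counted in quarters.
The ordinary-annuity PV formula values the stream one period before the first payment (period 19); discount that back 19 periods:
PV₀ = 23,860 × [1 − (1+r)^−20] / r × (1+r)^−19 = $406,112.56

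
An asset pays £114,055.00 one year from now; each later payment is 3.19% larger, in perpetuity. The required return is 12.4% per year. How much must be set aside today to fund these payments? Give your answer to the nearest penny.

£1,238,382.19

Periodic rate r = 0.124 per year.
Growing perpetuity (Gordon): PV = PMT₁ / (r − g) = 114,055 / (r − 0.0319) = £1,238,382.19.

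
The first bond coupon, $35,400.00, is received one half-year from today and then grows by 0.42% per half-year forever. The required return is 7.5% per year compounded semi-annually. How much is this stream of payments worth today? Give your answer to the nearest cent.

Periodic rate r = 0.075/2 per half-year.
Growing perpetuity (Gordon): PV = PMT₁ / (r − g) = 35,400 / (r − 0.0042) = $1,063,063.06.

$1,063,063.06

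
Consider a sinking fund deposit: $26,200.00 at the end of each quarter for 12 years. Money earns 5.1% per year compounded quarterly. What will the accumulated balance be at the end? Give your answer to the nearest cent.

This is an ordinary annuity: 48 deposits of $26,200.00 at the end of each quarter.
Periodic rate r = 0.051/4 per quarter; n is counted in quarters.
FV = PMT × [((1+r)^n − 1)/r] = 26,200 × [(1+r)^48 − 1] / r = $1,719,943.66

$1,719,943.66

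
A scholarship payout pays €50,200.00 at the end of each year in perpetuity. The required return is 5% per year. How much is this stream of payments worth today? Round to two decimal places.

€1,004,000.00

Periodic rate r = 0.05 per year.
Level perpetuity: PV = PMT / r = 50,200 / (0.05) = €1,004,000.00.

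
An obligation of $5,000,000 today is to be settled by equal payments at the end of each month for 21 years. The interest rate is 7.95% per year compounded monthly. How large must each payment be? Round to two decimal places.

Level ordinary annuity; solve PV = PMT × [(1 − (1+r)^−n)/r] for PMT.
Periodic rate r = 0.0795/12 per month; n is counted in months.
With n = 252: PMT = 5,000,000 / ([(1 − (1+r)^−n)/r]) = $40,863.84

$40,863.84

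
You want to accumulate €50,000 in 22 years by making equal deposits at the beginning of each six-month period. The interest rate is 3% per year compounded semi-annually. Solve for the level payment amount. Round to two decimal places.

Level annuity due; solve FV = PMT × [((1+r)^n − 1)/r] × (1+r) for PMT.
Periodic rate r = 0.03/2 per half-year; n is counted in half-years.
With n = 44: PMT = 50,000 / ([((1+r)^n − 1)/r] × (1+r)) = €798.54

€798.54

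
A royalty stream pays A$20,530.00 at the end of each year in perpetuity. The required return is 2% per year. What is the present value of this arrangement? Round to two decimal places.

A$1,026,500.00

Periodic rate r = 0.02 per year.
Level perpetuity: PV = PMT / r = 20,530 / (0.02) = A$1,026,500.00.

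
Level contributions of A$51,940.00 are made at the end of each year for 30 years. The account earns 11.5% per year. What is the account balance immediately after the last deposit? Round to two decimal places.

A$11,380,128.93

This is an ordinary annuity: 30 deposits of A$51,940.00 at the end of each year.
Periodic rate r = 0.115 per year.
FV = PMT × [((1+r)^n − 1)/r] = 51,940 × [(1+r)^30 − 1] / r = A$11,380,128.93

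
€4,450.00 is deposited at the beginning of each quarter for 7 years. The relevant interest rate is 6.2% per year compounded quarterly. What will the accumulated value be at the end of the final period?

€156,936.47

This is an annuity due: 28 deposits of €4,450.00 at the beginning of each quarter.
Periodic rate r = 0.062/4 per quarter; n is counted in quarters.
FV = PMT × [((1+r)^n − 1)/r] × (1+r) = 4,450 × [(1+r)^28 − 1] / r × (1+r) = €156,936.47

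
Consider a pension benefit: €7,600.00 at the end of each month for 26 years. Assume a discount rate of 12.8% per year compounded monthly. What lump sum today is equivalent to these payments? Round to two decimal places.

€686,492.00

This is an ordinary annuity: 312 payments of €7,600.00 at the end of each month.
Periodic rate r = 0.128/12 per month; n is counted in months.
PV = PMT × [(1 − (1+r)^−n)/r] = 7,600 × [1 − (1+r)^−312] / r = €686,492.00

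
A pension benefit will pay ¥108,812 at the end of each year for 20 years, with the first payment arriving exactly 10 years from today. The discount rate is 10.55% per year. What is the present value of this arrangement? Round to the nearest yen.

Ordinary annuity of 20 payments, first payment at period 10.
Periodic rate r = 0.1055 per year.
The ordinary-annuity PV formula values the stream one period before the first payment (period 9); discount that back 9 periods:
PV₀ = 108,812 × [1 − (1+r)^−20] / r × (1+r)^−9 = ¥361,948

¥361,948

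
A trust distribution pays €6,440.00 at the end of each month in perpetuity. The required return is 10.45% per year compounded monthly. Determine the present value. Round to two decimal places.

Periodic rate r = 0.1045/12 per month.
Level perpetuity: PV = PMT / r = 6,440 / (0.1045/12) = €739,521.53.

€739,521.53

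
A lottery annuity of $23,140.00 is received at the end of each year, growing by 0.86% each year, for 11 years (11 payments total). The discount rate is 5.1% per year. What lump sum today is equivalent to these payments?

$198,797.26

Periodic rate r = 0.051 per year.
Growing ordinary annuity: PV = PMT₁ × [1 − ((1+g)/(1+r))^n] / (r − g) = 23,140 × [1 − ((1+0.0086)/(1+r))^11] / (r − 0.0086) = $198,797.26.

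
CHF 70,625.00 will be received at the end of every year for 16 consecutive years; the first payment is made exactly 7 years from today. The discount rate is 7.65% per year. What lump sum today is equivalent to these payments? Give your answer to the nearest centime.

Ordinary annuity of 16 payments, first payment at period 7.
Periodic rate r = 0.0765 per year.
The ordinary-annuity PV formula values the stream one period before the first payment (period 6); discount that back 6 periods:
PV₀ = 70,625 × [1 − (1+r)^−16] / r × (1+r)^−6 = CHF 410,831.31

CHF 410,831.31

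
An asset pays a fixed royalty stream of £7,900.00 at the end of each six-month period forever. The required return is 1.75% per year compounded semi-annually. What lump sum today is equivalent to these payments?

Periodic rate r = 0.0175/2 per half-year.
Level perpetuity: PV = PMT / r = 7,900 / (0.0175/2) = £902,857.14.

£902,857.14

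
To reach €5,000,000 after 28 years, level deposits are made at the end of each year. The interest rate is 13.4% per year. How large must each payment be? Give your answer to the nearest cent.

Level ordinary annuity; solve FV = PMT × [((1+r)^n − 1)/r] for PMT.
Periodic rate r = 0.134 per year.
With n = 28: PMT = 5,000,000 / ([((1+r)^n − 1)/r]) = €20,414.77

€20,414.77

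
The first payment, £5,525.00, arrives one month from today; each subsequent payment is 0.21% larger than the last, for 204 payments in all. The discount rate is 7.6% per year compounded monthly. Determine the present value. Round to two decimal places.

Periodic rate r = 0.076/12 per month; n is counted in months.
Growing ordinary annuity: PV = PMT₁ × [1 − ((1+g)/(1+r))^n] / (r − g) = 5,525 × [1 − ((1+0.0021)/(1+r))^204] / (r − 0.0021) = £752,827.83.

£752,827.83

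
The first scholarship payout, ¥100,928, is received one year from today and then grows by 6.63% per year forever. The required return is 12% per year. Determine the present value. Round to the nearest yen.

Periodic rate r = 0.12 per year.
Growing perpetuity (Gordon): PV = PMT₁ / (r − g) = 100,928 / (r − 0.0663) = ¥1,879,479.

¥1,879,479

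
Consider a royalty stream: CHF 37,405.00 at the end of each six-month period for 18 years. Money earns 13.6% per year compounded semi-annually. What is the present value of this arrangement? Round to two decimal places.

CHF 498,567.79

This is an ordinary annuity: 36 payments of CHF 37,405.00 at the end of each six-month period.
Periodic rate r = 0.136/2 per half-year; n is counted in half-years.
PV = PMT × [(1 − (1+r)^−n)/r] = 37,405 × [1 − (1+r)^−36] / r = CHF 498,567.79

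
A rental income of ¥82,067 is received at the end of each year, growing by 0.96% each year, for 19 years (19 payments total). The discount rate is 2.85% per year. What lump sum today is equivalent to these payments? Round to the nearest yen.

¥1,289,620

Periodic rate r = 0.0285 per year.
Growing ordinary annuity: PV = PMT₁ × [1 − ((1+g)/(1+r))^n] / (r − g) = 82,067 × [1 − ((1+0.0096)/(1+r))^19] / (r − 0.0096) = ¥1,289,620.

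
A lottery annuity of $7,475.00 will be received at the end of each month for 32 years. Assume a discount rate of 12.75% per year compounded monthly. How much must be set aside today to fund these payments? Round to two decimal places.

$691,375.73

This is an ordinary annuity: 384 payments of $7,475.00 at the end of each month.
Periodic rate r = 0.1275/12 per month; n is counted in months.
PV = PMT × [(1 − (1+r)^−n)/r] = 7,475 × [1 − (1+r)^−384] / r = $691,375.73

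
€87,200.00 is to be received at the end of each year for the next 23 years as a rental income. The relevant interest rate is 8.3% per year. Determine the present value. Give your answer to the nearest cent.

€882,728.24

This is an ordinary annuity: 23 payments of €87,200.00 at the end of each year.
Periodic rate r = 0.083 per year.
PV = PMT × [(1 − (1+r)^−n)/r] = 87,200 × [1 − (1+r)^−23] / r = €882,728.24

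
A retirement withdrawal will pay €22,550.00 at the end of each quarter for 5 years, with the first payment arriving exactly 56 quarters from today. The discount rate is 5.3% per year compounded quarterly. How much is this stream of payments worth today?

€190,980.36

Ordinary annuity of 20 payments, first payment at period 56.
Periodic rate r = 0.053/4 per quarter; n is counted in quarters.
The ordinary-annuity PV formula values the stream one period before the first payment (period 55); discount that back 55 periods:
PV₀ = 22,550 × [1 − (1+r)^−20] / r × (1+r)^−55 = €190,980.36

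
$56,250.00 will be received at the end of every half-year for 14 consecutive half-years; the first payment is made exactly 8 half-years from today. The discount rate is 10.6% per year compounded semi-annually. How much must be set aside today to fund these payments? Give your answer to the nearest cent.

Ordinary annuity of 14 payments, first payment at period 8.
Periodic rate r = 0.106/2 per half-year; n is counted in half-years.
The ordinary-annuity PV formula values the stream one period before the first payment (period 7); discount that back 7 periods:
PV₀ = 56,250 × [1 − (1+r)^−14] / r × (1+r)^−7 = $380,547.86

$380,547.86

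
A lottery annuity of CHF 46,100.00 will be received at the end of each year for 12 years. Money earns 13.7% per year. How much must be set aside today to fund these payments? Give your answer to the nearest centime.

This is an ordinary annuity: 12 payments of CHF 46,100.00 at the end of each year.
Periodic rate r = 0.137 per year.
PV = PMT × [(1 − (1+r)^−n)/r] = 46,100 × [1 − (1+r)^−12] / r = CHF 264,409.71

CHF 264,409.71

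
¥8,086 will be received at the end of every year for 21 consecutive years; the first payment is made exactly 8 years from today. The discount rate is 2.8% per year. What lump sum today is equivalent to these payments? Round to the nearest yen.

¥104,745

Ordinary annuity of 21 payments, first payment at period 8.
Periodic rate r = 0.028 per year.
The ordinary-annuity PV formula values the stream one period before the first payment (period 7); discount that back 7 periods:
PV₀ = 8,086 × [1 − (1+r)^−21] / r × (1+r)^−7 = ¥104,745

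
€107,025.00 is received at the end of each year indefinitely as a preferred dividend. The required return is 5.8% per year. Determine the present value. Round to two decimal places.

Periodic rate r = 0.058 per year.
Level perpetuity: PV = PMT / r = 107,025 / (0.058) = €1,845,258.62.

€1,845,258.62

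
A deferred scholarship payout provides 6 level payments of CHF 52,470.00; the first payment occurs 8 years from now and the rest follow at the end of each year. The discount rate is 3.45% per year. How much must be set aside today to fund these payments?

CHF 220,861.74

Ordinary annuity of 6 payments, first payment at period 8.
Periodic rate r = 0.0345 per year.
The ordinary-annuity PV formula values the stream one period before the first payment (period 7); discount that back 7 periods:
PV₀ = 52,470 × [1 − (1+r)^−6] / r × (1+r)^−7 = CHF 220,861.74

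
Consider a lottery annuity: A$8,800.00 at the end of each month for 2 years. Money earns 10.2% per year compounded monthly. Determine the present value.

A$190,322.57

This is an ordinary annuity: 24 payments of A$8,800.00 at the end of each month.
Periodic rate r = 0.102/12 per month; n is counted in months.
PV = PMT × [(1 − (1+r)^−n)/r] = 8,800 × [1 − (1+r)^−24] / r = A$190,322.57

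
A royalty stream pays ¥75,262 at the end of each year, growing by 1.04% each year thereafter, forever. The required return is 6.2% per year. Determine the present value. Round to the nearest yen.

¥1,458,566

Periodic rate r = 0.062 per year.
Growing perpetuity (Gordon): PV = PMT₁ / (r − g) = 75,262 / (r − 0.0104) = ¥1,458,566.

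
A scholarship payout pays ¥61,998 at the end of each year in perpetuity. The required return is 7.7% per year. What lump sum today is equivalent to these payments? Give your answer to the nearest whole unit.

Periodic rate r = 0.077 per year.
Level perpetuity: PV = PMT / r = 61,998 / (0.077) = ¥805,169.

¥805,169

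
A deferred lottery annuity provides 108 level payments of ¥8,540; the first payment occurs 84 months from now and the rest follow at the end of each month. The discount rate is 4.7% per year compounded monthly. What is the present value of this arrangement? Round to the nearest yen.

Ordinary annuity of 108 payments, first payment at period 84.
Periodic rate r = 0.047/12 per month; n is counted in months.
The ordinary-annuity PV formula values the stream one period before the first payment (period 83); discount that back 83 periods:
PV₀ = 8,540 × [1 − (1+r)^−108] / r × (1+r)^−83 = ¥542,841

¥542,841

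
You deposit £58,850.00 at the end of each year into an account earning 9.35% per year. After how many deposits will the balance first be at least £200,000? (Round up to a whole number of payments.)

Periodic rate r = 0.0935 per year.
Ordinary annuity FV: 200,000 = 58,850 × [((1+r)^n − 1)/r].
(1+r)^n = 1 + 200,000 × r / 58,850, so n = ln(1 + 200,000·r/58,850) / ln(1+r) = 3.09.
Round up to a whole number of payments: n = 4.

4 payments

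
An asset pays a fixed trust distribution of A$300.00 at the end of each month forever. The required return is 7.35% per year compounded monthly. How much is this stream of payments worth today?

A$48,979.59

Periodic rate r = 0.0735/12 per month.
Level perpetuity: PV = PMT / r = 300 / (0.0735/12) = A$48,979.59.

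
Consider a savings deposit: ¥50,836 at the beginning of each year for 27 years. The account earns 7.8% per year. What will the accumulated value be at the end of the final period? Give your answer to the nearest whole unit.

¥4,635,709

This is an annuity due: 27 deposits of ¥50,836 at the beginning of each year.
Periodic rate r = 0.078 per year.
FV = PMT × [((1+r)^n − 1)/r] × (1+r) = 50,836 × [(1+r)^27 − 1] / r × (1+r) = ¥4,635,709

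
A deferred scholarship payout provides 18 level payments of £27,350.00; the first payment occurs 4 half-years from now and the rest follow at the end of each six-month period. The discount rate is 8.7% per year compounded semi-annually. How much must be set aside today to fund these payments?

£296,223.79

Ordinary annuity of 18 payments, first payment at period 4.
Periodic rate r = 0.087/2 per half-year; n is counted in half-years.
The ordinary-annuity PV formula values the stream one period before the first payment (period 3); discount that back 3 periods:
PV₀ = 27,350 × [1 − (1+r)^−18] / r × (1+r)^−3 = £296,223.79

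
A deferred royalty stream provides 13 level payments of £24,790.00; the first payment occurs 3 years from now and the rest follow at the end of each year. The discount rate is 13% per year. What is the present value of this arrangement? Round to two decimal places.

£118,850.11

Ordinary annuity of 13 payments, first payment at period 3.
Periodic rate r = 0.13 per year.
The ordinary-annuity PV formula values the stream one period before the first payment (period 2); discount that back 2 periods:
PV₀ = 24,790 × [1 − (1+r)^−13] / r × (1+r)^−2 = £118,850.11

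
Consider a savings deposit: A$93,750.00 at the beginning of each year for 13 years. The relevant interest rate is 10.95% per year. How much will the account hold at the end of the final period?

This is an annuity due: 13 deposits of A$93,750.00 at the beginning of each year.
Periodic rate r = 0.1095 per year.
FV = PMT × [((1+r)^n − 1)/r] × (1+r) = 93,750 × [(1+r)^13 − 1] / r × (1+r) = A$2,717,326.60

A$2,717,326.60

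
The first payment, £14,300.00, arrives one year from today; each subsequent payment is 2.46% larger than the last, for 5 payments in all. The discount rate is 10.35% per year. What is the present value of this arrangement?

Periodic rate r = 0.1035 per year.
Growing ordinary annuity: PV = PMT₁ × [1 − ((1+g)/(1+r))^n] / (r − g) = 14,300 × [1 − ((1+0.0246)/(1+r))^5] / (r − 0.0246) = £56,167.48.

£56,167.48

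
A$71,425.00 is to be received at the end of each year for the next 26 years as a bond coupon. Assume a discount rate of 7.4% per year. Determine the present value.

This is an ordinary annuity: 26 payments of A$71,425.00 at the end of each year.
Periodic rate r = 0.074 per year.
PV = PMT × [(1 − (1+r)^−n)/r] = 71,425 × [1 − (1+r)^−26] / r = A$814,365.94

A$814,365.94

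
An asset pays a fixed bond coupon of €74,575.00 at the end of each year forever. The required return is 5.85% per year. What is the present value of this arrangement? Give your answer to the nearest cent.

€1,274,786.32

Periodic rate r = 0.0585 per year.
Level perpetuity: PV = PMT / r = 74,575 / (0.0585) = €1,274,786.32.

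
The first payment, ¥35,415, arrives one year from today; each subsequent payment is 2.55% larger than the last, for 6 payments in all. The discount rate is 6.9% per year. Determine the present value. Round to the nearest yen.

Periodic rate r = 0.069 per year.
Growing ordinary annuity: PV = PMT₁ × [1 − ((1+g)/(1+r))^n] / (r − g) = 35,415 × [1 − ((1+0.0255)/(1+r))^6] / (r − 0.0255) = ¥179,617.

¥179,617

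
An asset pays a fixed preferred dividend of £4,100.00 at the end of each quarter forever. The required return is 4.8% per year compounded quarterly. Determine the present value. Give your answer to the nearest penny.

Periodic rate r = 0.048/4 per quarter.
Level perpetuity: PV = PMT / r = 4,100 / (0.048/4) = £341,666.67.

£341,666.67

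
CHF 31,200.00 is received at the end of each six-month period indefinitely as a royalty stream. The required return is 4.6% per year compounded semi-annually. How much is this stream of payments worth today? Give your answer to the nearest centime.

CHF 1,356,521.74

Periodic rate r = 0.046/2 per half-year.
Level perpetuity: PV = PMT / r = 31,200 / (0.046/2) = CHF 1,356,521.74.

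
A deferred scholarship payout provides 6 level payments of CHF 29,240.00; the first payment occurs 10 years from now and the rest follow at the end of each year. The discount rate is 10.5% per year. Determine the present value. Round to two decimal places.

CHF 51,096.92

Ordinary annuity of 6 payments, first payment at period 10.
Periodic rate r = 0.105 per year.
The ordinary-annuity PV formula values the stream one period before the first payment (period 9); discount that back 9 periods:
PV₀ = 29,240 × [1 − (1+r)^−6] / r × (1+r)^−9 = CHF 51,096.92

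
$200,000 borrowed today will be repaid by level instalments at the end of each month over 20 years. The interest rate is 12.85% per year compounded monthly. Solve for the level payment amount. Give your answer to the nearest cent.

Level ordinary annuity; solve PV = PMT × [(1 − (1+r)^−n)/r] for PMT.
Periodic rate r = 0.1285/12 per month; n is counted in months.
With n = 240: PMT = 200,000 / ([(1 − (1+r)^−n)/r]) = $2,321.81

$2,321.81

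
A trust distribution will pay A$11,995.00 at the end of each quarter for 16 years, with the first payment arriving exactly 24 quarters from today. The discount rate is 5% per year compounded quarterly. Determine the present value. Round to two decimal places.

Ordinary annuity of 64 payments, first payment at period 24.
Periodic rate r = 0.05/4 per quarter; n is counted in quarters.
The ordinary-annuity PV formula values the stream one period before the first payment (period 23); discount that back 23 periods:
PV₀ = 11,995 × [1 − (1+r)^−64] / r × (1+r)^−23 = A$395,486.42

A$395,486.42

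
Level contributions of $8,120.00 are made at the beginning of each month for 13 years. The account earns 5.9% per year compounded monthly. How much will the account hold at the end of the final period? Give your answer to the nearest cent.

$1,907,353.47

This is an annuity due: 156 deposits of $8,120.00 at the beginning of each month.
Periodic rate r = 0.059/12 per month; n is counted in months.
FV = PMT × [((1+r)^n − 1)/r] × (1+r) = 8,120 × [(1+r)^156 − 1] / r × (1+r) = $1,907,353.47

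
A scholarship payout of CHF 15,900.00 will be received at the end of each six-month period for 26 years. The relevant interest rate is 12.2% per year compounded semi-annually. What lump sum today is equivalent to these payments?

This is an ordinary annuity: 52 payments of CHF 15,900.00 at the end of each six-month period.
Periodic rate r = 0.122/2 per half-year; n is counted in half-years.
PV = PMT × [(1 − (1+r)^−n)/r] = 15,900 × [1 − (1+r)^−52] / r = CHF 248,664.41

CHF 248,664.41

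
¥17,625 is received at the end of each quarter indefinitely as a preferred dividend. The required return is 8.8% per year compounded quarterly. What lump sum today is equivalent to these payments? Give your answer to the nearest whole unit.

¥801,136

Periodic rate r = 0.088/4 per quarter.
Level perpetuity: PV = PMT / r = 17,625 / (0.088/4) = ¥801,136.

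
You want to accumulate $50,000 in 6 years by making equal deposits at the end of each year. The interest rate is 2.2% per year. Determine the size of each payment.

Level ordinary annuity; solve FV = PMT × [((1+r)^n − 1)/r] for PMT.
Periodic rate r = 0.022 per year.
With n = 6: PMT = 50,000 / ([((1+r)^n − 1)/r]) = $7,886.63

$7,886.63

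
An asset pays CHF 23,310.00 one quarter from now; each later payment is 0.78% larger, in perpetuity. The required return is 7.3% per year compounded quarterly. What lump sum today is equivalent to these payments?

Periodic rate r = 0.073/4 per quarter.
Growing perpetuity (Gordon): PV = PMT₁ / (r − g) = 23,310 / (r − 0.0078) = CHF 2,230,622.01.

CHF 2,230,622.01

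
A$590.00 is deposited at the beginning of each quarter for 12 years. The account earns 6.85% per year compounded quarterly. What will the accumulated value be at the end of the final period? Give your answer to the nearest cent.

A$44,127.98

This is an annuity due: 48 deposits of A$590.00 at the beginning of each quarter.
Periodic rate r = 0.0685/4 per quarter; n is counted in quarters.
FV = PMT × [((1+r)^n − 1)/r] × (1+r) = 590 × [(1+r)^48 − 1] / r × (1+r) = A$44,127.98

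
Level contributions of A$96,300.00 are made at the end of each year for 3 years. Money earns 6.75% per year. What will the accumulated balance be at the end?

A$308,839.52

This is an ordinary annuity: 3 deposits of A$96,300.00 at the end of each year.
Periodic rate r = 0.0675 per year.
FV = PMT × [((1+r)^n − 1)/r] = 96,300 × [(1+r)^3 − 1] / r = A$308,839.52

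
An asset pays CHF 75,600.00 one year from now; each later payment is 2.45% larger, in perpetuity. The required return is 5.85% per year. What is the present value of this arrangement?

Periodic rate r = 0.0585 per year.
Growing perpetuity (Gordon): PV = PMT₁ / (r − g) = 75,600 / (r − 0.0245) = CHF 2,223,529.41.

CHF 2,223,529.41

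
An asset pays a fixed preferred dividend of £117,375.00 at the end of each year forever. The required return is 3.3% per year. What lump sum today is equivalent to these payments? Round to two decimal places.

Periodic rate r = 0.033 per year.
Level perpetuity: PV = PMT / r = 117,375 / (0.033) = £3,556,818.18.

£3,556,818.18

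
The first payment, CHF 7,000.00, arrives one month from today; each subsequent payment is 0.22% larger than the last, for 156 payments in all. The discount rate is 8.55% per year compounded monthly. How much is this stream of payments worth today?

CHF 759,756.81

Periodic rate r = 0.0855/12 per month; n is counted in months.
Growing ordinary annuity: PV = PMT₁ × [1 − ((1+g)/(1+r))^n] / (r − g) = 7,000 × [1 − ((1+0.0022)/(1+r))^156] / (r − 0.0022) = CHF 759,756.81.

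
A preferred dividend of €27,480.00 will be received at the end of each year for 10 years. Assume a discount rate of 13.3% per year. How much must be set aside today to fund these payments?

This is an ordinary annuity: 10 payments of €27,480.00 at the end of each year.
Periodic rate r = 0.133 per year.
PV = PMT × [(1 − (1+r)^−n)/r] = 27,480 × [1 − (1+r)^−10] / r = €147,342.30

€147,342.30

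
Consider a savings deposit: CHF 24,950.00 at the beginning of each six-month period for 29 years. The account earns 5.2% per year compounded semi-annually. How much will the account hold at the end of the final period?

CHF 3,378,497.65

This is an annuity due: 58 deposits of CHF 24,950.00 at the beginning of each six-month period.
Periodic rate r = 0.052/2 per half-year; n is counted in half-years.
FV = PMT × [((1+r)^n − 1)/r] × (1+r) = 24,950 × [(1+r)^58 − 1] / r × (1+r) = CHF 3,378,497.65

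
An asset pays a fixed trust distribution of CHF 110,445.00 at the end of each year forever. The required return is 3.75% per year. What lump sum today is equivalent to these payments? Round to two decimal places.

Periodic rate r = 0.0375 per year.
Level perpetuity: PV = PMT / r = 110,445 / (0.0375) = CHF 2,945,200.00.

CHF 2,945,200.00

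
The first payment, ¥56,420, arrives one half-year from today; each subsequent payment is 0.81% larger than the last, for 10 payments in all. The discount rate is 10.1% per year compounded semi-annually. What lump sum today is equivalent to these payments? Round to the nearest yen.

Periodic rate r = 0.101/2 per half-year; n is counted in half-years.
Growing ordinary annuity: PV = PMT₁ × [1 − ((1+g)/(1+r))^n] / (r − g) = 56,420 × [1 − ((1+0.0081)/(1+r))^10] / (r − 0.0081) = ¥449,322.

¥449,322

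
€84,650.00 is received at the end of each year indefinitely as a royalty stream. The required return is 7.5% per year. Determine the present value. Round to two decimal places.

Periodic rate r = 0.075 per year.
Level perpetuity: PV = PMT / r = 84,650 / (0.075) = €1,128,666.67.

€1,128,666.67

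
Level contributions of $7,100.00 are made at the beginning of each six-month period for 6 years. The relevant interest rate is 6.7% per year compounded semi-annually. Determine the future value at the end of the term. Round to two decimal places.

$106,234.03

This is an annuity due: 12 deposits of $7,100.00 at the beginning of each six-month period.
Periodic rate r = 0.067/2 per half-year; n is counted in half-years.
FV = PMT × [((1+r)^n − 1)/r] × (1+r) = 7,100 × [(1+r)^12 − 1] / r × (1+r) = $106,234.03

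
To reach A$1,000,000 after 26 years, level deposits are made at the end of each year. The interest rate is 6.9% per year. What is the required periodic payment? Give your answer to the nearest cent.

Level ordinary annuity; solve FV = PMT × [((1+r)^n − 1)/r] for PMT.
Periodic rate r = 0.069 per year.
With n = 26: PMT = 1,000,000 / ([((1+r)^n − 1)/r]) = A$14,781.88

A$14,781.88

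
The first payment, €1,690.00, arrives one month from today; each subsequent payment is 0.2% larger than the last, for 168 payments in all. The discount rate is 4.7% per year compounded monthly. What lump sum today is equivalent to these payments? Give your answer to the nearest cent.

€242,137.25

Periodic rate r = 0.047/12 per month; n is counted in months.
Growing ordinary annuity: PV = PMT₁ × [1 − ((1+g)/(1+r))^n] / (r − g) = 1,690 × [1 − ((1+0.002)/(1+r))^168] / (r − 0.002) = €242,137.25.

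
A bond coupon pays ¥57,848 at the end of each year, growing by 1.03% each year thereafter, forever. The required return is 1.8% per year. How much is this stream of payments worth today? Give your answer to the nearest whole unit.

¥7,512,727

Periodic rate r = 0.018 per year.
Growing perpetuity (Gordon): PV = PMT₁ / (r − g) = 57,848 / (r − 0.0103) = ¥7,512,727.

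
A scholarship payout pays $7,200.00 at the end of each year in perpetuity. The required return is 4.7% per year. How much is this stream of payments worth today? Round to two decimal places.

Periodic rate r = 0.047 per year.
Level perpetuity: PV = PMT / r = 7,200 / (0.047) = $153,191.49.

$153,191.49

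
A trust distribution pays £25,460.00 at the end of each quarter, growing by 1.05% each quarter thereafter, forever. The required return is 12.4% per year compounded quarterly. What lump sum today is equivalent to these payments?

£1,241,951.22

Periodic rate r = 0.124/4 per quarter.
Growing perpetuity (Gordon): PV = PMT₁ / (r − g) = 25,460 / (r − 0.0105) = £1,241,951.22.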